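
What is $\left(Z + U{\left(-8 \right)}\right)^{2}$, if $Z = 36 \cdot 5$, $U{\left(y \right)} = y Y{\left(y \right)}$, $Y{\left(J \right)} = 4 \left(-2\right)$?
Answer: $59536$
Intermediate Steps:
$Y{\left(J \right)} = -8$
$U{\left(y \right)} = - 8 y$ ($U{\left(y \right)} = y \left(-8\right) = - 8 y$)
$Z = 180$
$\left(Z + U{\left(-8 \right)}\right)^{2} = \left(180 - -64\right)^{2} = \left(180 + 64\right)^{2} = 244^{2} = 59536$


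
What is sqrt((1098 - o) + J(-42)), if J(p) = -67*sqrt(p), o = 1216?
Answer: sqrt(-118 - 67*I*sqrt(42)) ≈ 12.883 - 16.852*I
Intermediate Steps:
sqrt((1098 - o) + J(-42)) = sqrt((1098 - 1*1216) - 67*I*sqrt(42)) = sqrt((1098 - 1216) - 67*I*sqrt(42)) = sqrt(-118 - 67*I*sqrt(42))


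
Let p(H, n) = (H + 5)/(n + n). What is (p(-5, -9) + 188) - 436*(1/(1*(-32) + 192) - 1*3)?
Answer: 59731/40 ≈ 1493.3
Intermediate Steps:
p(H, n) = (5 + H)/(2*n) (p(H, n) = (5 + H)/((2*n)) = (5 + H)*(1/(2*n)) = (5 + H)/(2*n))
(p(-5, -9) + 188) - 436*(1/(1*(-32) + 192) - 1*3) = ((1/2)*(5 - 5)/(-9) + 188) - 436*(1/(1*(-32) + 192) - 1*3) = ((1/2)*(-1/9)*0 + 188) - 436*(1/(-32 + 192) - 3) = (0 + 188) - 436*(1/160 - 3) = 188 - 436*(1/160 - 3) = 188 - 436*(-479/160) = 188 + 52211/40 = 59731/40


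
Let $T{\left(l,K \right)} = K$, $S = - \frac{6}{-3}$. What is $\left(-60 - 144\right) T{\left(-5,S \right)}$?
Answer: $-408$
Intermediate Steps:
$S = 2$ ($S = \left(-6\right) \left(- \frac{1}{3}\right) = 2$)
$\left(-60 - 144\right) T{\left(-5,S \right)} = \left(-60 - 144\right) 2 = \left(-204\right) 2 = -408$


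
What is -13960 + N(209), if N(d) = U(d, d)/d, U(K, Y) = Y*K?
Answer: -13751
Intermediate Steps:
U(K, Y) = K*Y
N(d) = d (N(d) = (d*d)/d = d²/d = d)
-13960 + N(209) = -13960 + 209 = -13751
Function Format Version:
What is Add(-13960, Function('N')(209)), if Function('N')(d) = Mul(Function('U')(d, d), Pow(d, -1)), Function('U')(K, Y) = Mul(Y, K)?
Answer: -13751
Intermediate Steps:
Function('U')(K, Y) = Mul(K, Y)
Function('N')(d) = d (Function('N')(d) = Mul(Mul(d, d), Pow(d, -1)) = Mul(Pow(d, 2), Pow(d, -1)) = d)
Add(-13960, Function('N')(209)) = Add(-13960, 209) = -13751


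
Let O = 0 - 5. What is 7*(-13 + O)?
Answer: -126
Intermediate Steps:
O = -5
7*(-13 + O) = 7*(-13 - 5) = 7*(-18) = -126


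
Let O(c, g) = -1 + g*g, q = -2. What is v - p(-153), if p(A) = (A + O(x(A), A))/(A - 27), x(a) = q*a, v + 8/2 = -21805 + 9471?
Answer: -439517/36 ≈ -12209.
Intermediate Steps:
v = -12338 (v = -4 + (-21805 + 9471) = -4 - 12334 = -12338)
x(a) = -2*a
O(c, g) = -1 + g²
p(A) = (-1 + A + A²)/(-27 + A) (p(A) = (A + (-1 + A²))/(A - 27) = (-1 + A + A²)/(-27 + A))
v - p(-153) = -12338 - (-1 - 153 + (-153)²)/(-27 - 153) = -12338 - (-1 - 153 + 23409)/(-180) = -12338 - (-1)*23255/180 = -12338 - 1*(-4651/36) = -12338 + 4651/36 = -439517/36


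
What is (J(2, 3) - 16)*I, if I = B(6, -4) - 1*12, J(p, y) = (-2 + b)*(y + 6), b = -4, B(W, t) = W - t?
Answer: 140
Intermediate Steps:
J(p, y) = -36 - 6*y (J(p, y) = (-2 - 4)*(y + 6) = -6*(6 + y) = -36 - 6*y)
I = -2 (I = (6 - 1*(-4)) - 1*12 = (6 + 4) - 12 = 10 - 12 = -2)
(J(2, 3) - 16)*I = ((-36 - 6*3) - 16)*(-2) = ((-36 - 18) - 16)*(-2) = (-54 - 16)*(-2) = -70*(-2) = 140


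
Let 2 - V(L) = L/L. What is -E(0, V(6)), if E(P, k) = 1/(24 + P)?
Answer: -1/24 ≈ -0.041667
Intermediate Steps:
V(L) = 1 (V(L) = 2 - L/L = 2 - 1*1 = 2 - 1 = 1)
-E(0, V(6)) = -1/(24 + 0) = -1/24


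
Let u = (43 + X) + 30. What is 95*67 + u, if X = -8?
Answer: 6430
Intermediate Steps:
u = 65 (u = (43 - 8) + 30 = 35 + 30 = 65)
95*67 + u = 95*67 + 65 = 6365 + 65 = 6430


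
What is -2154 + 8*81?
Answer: -1506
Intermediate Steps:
-2154 + 8*81 = -2154 + 648 = -1506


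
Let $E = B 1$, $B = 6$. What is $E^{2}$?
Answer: $36$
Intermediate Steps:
$E = 6$ ($E = 6 \cdot 1 = 6$)
$E^{2} = 6^{2} = 36$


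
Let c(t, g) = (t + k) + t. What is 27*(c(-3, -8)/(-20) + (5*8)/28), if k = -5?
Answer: 7479/140 ≈ 53.421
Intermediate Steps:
c(t, g) = -5 + 2*t (c(t, g) = (t - 5) + t = (-5 + t) + t = -5 + 2*t)
27*(c(-3, -8)/(-20) + (5*8)/28) = 27*((-5 + 2*(-3))/(-20) + (5*8)/28) = 27*((-5 - 6)*(-1/20) + 40*(1/28)) = 27*(-11*(-1/20) + 10/7) = 27*(11/20 + 10/7) = 27*(277/140) = 7479/140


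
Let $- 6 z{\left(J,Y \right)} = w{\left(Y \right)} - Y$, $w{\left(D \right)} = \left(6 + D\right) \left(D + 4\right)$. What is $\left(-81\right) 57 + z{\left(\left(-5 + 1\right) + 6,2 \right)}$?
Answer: $- \frac{13874}{3} \approx -4624.7$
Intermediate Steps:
$w{\left(D \right)} = \left(4 + D\right) \left(6 + D\right)$ ($w{\left(D \right)} = \left(6 + D\right) \left(4 + D\right) = \left(4 + D\right) \left(6 + D\right)$)
$z{\left(J,Y \right)} = -4 - \frac{3 Y}{2} - \frac{Y^{2}}{6}$ ($z{\left(J,Y \right)} = - \frac{\left(24 + Y^{2} + 10 Y\right) - Y}{6} = - \frac{24 + Y^{2} + 9 Y}{6} = -4 - \frac{3 Y}{2} - \frac{Y^{2}}{6}$)
$\left(-81\right) 57 + z{\left(\left(-5 + 1\right) + 6,2 \right)} = \left(-81\right) 57 - \left(7 + \frac{2}{3}\right) = -4617 - \frac{23}{3} = - \frac{13874}{3}$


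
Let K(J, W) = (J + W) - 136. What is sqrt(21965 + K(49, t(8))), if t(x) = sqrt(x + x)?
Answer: sqrt(21882) ≈ 147.93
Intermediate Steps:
t(x) = sqrt(2)*sqrt(x) (t(x) = sqrt(2*x) = sqrt(2)*sqrt(x))
K(J, W) = -136 + J + W
sqrt(21965 + K(49, t(8))) = sqrt(21965 + (-136 + 49 + sqrt(2)*sqrt(8))) = sqrt(21965 + (-136 + 49 + sqrt(2)*(2*sqrt(2)))) = sqrt(21965 + (-136 + 49 + 4)) = sqrt(21965 - 83) = sqrt(21882)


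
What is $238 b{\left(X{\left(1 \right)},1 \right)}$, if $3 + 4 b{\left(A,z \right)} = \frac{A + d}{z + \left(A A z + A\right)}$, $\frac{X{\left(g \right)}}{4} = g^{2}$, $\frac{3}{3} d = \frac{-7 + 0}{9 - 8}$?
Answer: $-187$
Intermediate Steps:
$d = -7$ ($d = \frac{-7 + 0}{9 - 8} = - \frac{7}{1} = \left(-7\right) 1 = -7$)
$X{\left(g \right)} = 4 g^{2}$
$b{\left(A,z \right)} = - \frac{3}{4} + \frac{-7 + A}{4 \left(A + z + z A^{2}\right)}$ ($b{\left(A,z \right)} = - \frac{3}{4} + \frac{\left(A - 7\right) \frac{1}{z + \left(A A z + A\right)}}{4} = - \frac{3}{4} + \frac{\left(-7 + A\right) \frac{1}{z + \left(A^{2} z + A\right)}}{4} = - \frac{3}{4} + \frac{\left(-7 + A\right) \frac{1}{z + \left(z A^{2} + A\right)}}{4} = - \frac{3}{4} + \frac{\left(-7 + A\right) \frac{1}{z + \left(A + z A^{2}\right)}}{4} = - \frac{3}{4} + \frac{\left(-7 + A\right) \frac{1}{A + z + z A^{2}}}{4} = - \frac{3}{4} + \frac{\frac{1}{A + z + z A^{2}} \left(-7 + A\right)}{4} = - \frac{3}{4} + \frac{-7 + A}{4 \left(A + z + z A^{2}\right)}$)
$238 b{\left(X{\left(1 \right)},1 \right)} = 238 \frac{-7 - 3 - 2 \cdot 4 \cdot 1^{2} - 3 \left(4 \cdot 1^{2}\right)^{2}}{4 \left(4 \cdot 1^{2} + 1 + 1 \left(4 \cdot 1^{2}\right)^{2}\right)} = 238 \frac{-7 - 3 - 2 \cdot 4 \cdot 1 - 3 \left(4 \cdot 1\right)^{2}}{4 \left(4 \cdot 1 + 1 + 1 \left(4 \cdot 1\right)^{2}\right)} = 238 \frac{-7 - 3 - 8 - 3 \cdot 4^{2}}{4 \left(4 + 1 + 1 \cdot 4^{2}\right)} = 238 \frac{-7 - 3 - 8 - 3 \cdot 16}{4 \left(4 + 1 + 1 \cdot 16\right)} = 238 \frac{-7 - 3 - 8 - 48}{4 \left(4 + 1 + 16\right)} = 238 \cdot \frac{1}{4} \cdot \frac{1}{21} \left(-66\right) = 238 \left(- \frac{11}{14}\right) = -187$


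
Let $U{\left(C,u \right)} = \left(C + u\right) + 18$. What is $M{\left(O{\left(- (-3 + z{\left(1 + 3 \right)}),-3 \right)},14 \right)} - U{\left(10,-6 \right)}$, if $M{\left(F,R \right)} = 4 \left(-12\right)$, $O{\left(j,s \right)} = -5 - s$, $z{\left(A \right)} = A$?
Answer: $-70$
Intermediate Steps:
$U{\left(C,u \right)} = 18 + C + u$
$M{\left(F,R \right)} = -48$
$M{\left(O{\left(- (-3 + z{\left(1 + 3 \right)}),-3 \right)},14 \right)} - U{\left(10,-6 \right)} = -48 - \left(18 + 10 - 6\right) = -48 - 22 = -70$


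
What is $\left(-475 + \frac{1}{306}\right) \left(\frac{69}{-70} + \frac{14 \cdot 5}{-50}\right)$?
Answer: $\frac{24273283}{21420} \approx 1133.2$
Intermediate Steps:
$\left(-475 + \frac{1}{306}\right) \left(\frac{69}{-70} + \frac{14 \cdot 5}{-50}\right) = \left(-475 + \frac{1}{306}\right) \left(69 \left(- \frac{1}{70}\right) + 70 \left(- \frac{1}{50}\right)\right) = - \frac{145349 \left(- \frac{69}{70} - \frac{7}{5}\right)}{306} = \left(- \frac{145349}{306}\right) \left(- \frac{167}{70}\right) = \frac{24273283}{21420}$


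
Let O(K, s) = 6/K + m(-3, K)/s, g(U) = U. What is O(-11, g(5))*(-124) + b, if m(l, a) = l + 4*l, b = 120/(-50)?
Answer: 24048/55 ≈ 437.24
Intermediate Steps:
b = -12/5 (b = 120*(-1/50) = -12/5 ≈ -2.4000)
m(l, a) = 5*l
O(K, s) = -15/s + 6/K (O(K, s) = 6/K + (5*(-3))/s = 6/K - 15/s = -15/s + 6/K)
O(-11, g(5))*(-124) + b = (-15/5 + 6/(-11))*(-124) - 12/5 = (-15*⅕ + 6*(-1/11))*(-124) - 12/5 = (-3 - 6/11)*(-124) - 12/5 = -39/11*(-124) - 12/5 = 4836/11 - 12/5 = 24048/55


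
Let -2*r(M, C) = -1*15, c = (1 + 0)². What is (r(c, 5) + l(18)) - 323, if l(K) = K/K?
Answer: -629/2 ≈ -314.50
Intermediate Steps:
c = 1 (c = 1² = 1)
l(K) = 1
r(M, C) = 15/2 (r(M, C) = -(-1)*15/2 = -½*(-15) = 15/2)
(r(c, 5) + l(18)) - 323 = (15/2 + 1) - 323 = 17/2 - 323 = -629/2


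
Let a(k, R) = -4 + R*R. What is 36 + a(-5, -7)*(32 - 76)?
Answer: -1944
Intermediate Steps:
a(k, R) = -4 + R**2
36 + a(-5, -7)*(32 - 76) = 36 + (-4 + (-7)**2)*(32 - 76) = 36 + (-4 + 49)*(-44) = 36 + 45*(-44) = 36 - 1980 = -1944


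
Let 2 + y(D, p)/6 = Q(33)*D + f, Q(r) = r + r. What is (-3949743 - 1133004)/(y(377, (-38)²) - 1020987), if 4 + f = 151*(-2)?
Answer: 1694249/291181 ≈ 5.8185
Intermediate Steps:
f = -306 (f = -4 + 151*(-2) = -4 - 302 = -306)
Q(r) = 2*r
y(D, p) = -1848 + 396*D (y(D, p) = -12 + 6*((2*33)*D - 306) = -12 + 6*(66*D - 306) = -12 + 6*(-306 + 66*D) = -12 + (-1836 + 396*D) = -1848 + 396*D)
(-3949743 - 1133004)/(y(377, (-38)²) - 1020987) = (-3949743 - 1133004)/((-1848 + 396*377) - 1020987) = -5082747/((-1848 + 149292) - 1020987) = -5082747/(147444 - 1020987) = -5082747/(-873543) = -5082747*(-1/873543) = 1694249/291181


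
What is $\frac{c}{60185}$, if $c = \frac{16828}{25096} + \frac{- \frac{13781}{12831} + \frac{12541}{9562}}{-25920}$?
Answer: $\frac{955614615031561}{85772681006366390400} \approx 1.1141 \cdot 10^{-5}$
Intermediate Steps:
$c = \frac{955614615031561}{1425150469491840}$ ($c = 16828 \cdot \frac{1}{25096} + \left(\left(-13781\right) \frac{1}{12831} + 12541 \cdot \frac{1}{9562}\right) \left(- \frac{1}{25920}\right) = \frac{4207}{6274} + \left(- \frac{13781}{12831} + \frac{12541}{9562}\right) \left(- \frac{1}{25920}\right) = \frac{4207}{6274} + \frac{4162807}{17527146} \left(- \frac{1}{25920}\right) = \frac{4207}{6274} - \frac{4162807}{454303624320} = \frac{955614615031561}{1425150469491840} \approx 0.67054$)
$\frac{c}{60185} = \frac{955614615031561}{1425150469491840 \cdot 60185} = \frac{955614615031561}{1425150469491840} \cdot \frac{1}{60185} = \frac{955614615031561}{85772681006366390400}$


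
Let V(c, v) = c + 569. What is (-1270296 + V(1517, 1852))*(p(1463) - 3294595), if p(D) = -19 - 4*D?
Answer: 4185683985860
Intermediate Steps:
V(c, v) = 569 + c
(-1270296 + V(1517, 1852))*(p(1463) - 3294595) = (-1270296 + (569 + 1517))*((-19 - 4*1463) - 3294595) = (-1270296 + 2086)*((-19 - 5852) - 3294595) = -1268210*(-5871 - 3294595) = -1268210*(-3300466) = 4185683985860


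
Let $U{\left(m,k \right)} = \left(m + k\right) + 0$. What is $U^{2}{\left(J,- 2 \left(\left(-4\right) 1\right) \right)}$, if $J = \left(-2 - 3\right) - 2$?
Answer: $1$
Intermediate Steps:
$J = -7$ ($J = -5 - 2 = -7$)
$U{\left(m,k \right)} = k + m$ ($U{\left(m,k \right)} = \left(k + m\right) + 0 = k + m$)
$U^{2}{\left(J,- 2 \left(\left(-4\right) 1\right) \right)} = \left(- 2 \left(\left(-4\right) 1\right) - 7\right)^{2} = \left(\left(-2\right) \left(-4\right) - 7\right)^{2} = \left(8 - 7\right)^{2} = 1^{2} = 1$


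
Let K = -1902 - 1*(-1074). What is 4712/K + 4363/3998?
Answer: -3806503/827586 ≈ -4.5995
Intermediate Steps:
K = -828 (K = -1902 + 1074 = -828)
4712/K + 4363/3998 = 4712/(-828) + 4363/3998 = 4712*(-1/828) + 4363*(1/3998) = -1178/207 + 4363/3998 = -3806503/827586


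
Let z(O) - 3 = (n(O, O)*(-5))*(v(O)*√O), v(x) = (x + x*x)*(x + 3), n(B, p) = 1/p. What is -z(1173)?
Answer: -3 + 6903120*√1173 ≈ 2.3643e+8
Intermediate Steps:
v(x) = (3 + x)*(x + x²) (v(x) = (x + x²)*(3 + x) = (3 + x)*(x + x²))
z(O) = 3 - 5*√O*(3 + O² + 4*O) (z(O) = 3 + (-5/O)*((O*(3 + O² + 4*O))*√O) = 3 + (-5/O)*(O^(3/2)*(3 + O² + 4*O)) = 3 - 5*√O*(3 + O² + 4*O))
-z(1173) = -(3 - 5*√1173*(3 + 1173² + 4*1173)) = -(3 - 5*√1173*(3 + 1375929 + 4692)) = -(3 - 5*√1173*1380624) = -(3 - 6903120*√1173) = -3 + 6903120*√1173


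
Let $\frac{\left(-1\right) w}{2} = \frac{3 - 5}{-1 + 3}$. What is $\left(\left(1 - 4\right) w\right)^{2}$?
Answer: $36$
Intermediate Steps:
$w = 2$ ($w = - 2 \frac{3 - 5}{-1 + 3} = - 2 \left(- \frac{2}{2}\right) = - 2 \left(\left(-2\right) \frac{1}{2}\right) = \left(-2\right) \left(-1\right) = 2$)
$\left(\left(1 - 4\right) w\right)^{2} = \left(\left(1 - 4\right) 2\right)^{2} = \left(\left(-3\right) 2\right)^{2} = \left(-6\right)^{2} = 36$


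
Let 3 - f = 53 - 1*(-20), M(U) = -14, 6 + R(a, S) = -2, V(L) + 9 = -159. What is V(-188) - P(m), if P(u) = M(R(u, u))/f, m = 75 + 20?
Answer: -841/5 ≈ -168.20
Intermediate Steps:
V(L) = -168 (V(L) = -9 - 159 = -168)
R(a, S) = -8 (R(a, S) = -6 - 2 = -8)
m = 95
f = -70 (f = 3 - (53 - 1*(-20)) = 3 - (53 + 20) = 3 - 1*73 = 3 - 73 = -70)
P(u) = ⅕ (P(u) = -14/(-70) = -14*(-1/70) = ⅕)
V(-188) - P(m) = -168 - 1*⅕ = -168 - ⅕ = -841/5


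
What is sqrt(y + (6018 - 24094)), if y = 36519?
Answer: sqrt(18443) ≈ 135.80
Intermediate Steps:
sqrt(y + (6018 - 24094)) = sqrt(36519 + (6018 - 24094)) = sqrt(36519 - 18076) = sqrt(18443)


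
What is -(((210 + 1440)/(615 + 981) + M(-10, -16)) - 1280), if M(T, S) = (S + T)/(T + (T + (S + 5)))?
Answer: 10539439/8246 ≈ 1278.1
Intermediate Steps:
M(T, S) = (S + T)/(5 + S + 2*T) (M(T, S) = (S + T)/(T + (T + (5 + S))) = (S + T)/(T + (5 + S + T)) = (S + T)/(5 + S + 2*T))
-(((210 + 1440)/(615 + 981) + M(-10, -16)) - 1280) = -(((210 + 1440)/(615 + 981) + (-16 - 10)/(5 - 16 + 2*(-10))) - 1280) = -((1650/1596 - 26/(5 - 16 - 20)) - 1280) = -((1650*(1/1596) - 26/(-31)) - 1280) = -((275/266 - 1/31*(-26)) - 1280) = -((275/266 + 26/31) - 1280) = -(15441/8246 - 1280) = -1*(-10539439/8246) = 10539439/8246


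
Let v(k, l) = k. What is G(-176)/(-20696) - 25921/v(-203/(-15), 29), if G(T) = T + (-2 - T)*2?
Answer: -287391077/150046 ≈ -1915.4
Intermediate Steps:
G(T) = -4 - T (G(T) = T + (-4 - 2*T) = -4 - T)
G(-176)/(-20696) - 25921/v(-203/(-15), 29) = (-4 - 1*(-176))/(-20696) - 25921/((-203/(-15))) = (-4 + 176)*(-1/20696) - 25921/((-203*(-1/15))) = 172*(-1/20696) - 25921/203/15 = -43/5174 - 25921*15/203 = -43/5174 - 55545/29 = -287391077/150046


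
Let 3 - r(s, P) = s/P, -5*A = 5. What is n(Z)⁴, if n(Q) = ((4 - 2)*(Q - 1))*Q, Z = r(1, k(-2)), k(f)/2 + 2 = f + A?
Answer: 179607287601/6250000 ≈ 28737.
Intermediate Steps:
A = -1 (A = -⅕*5 = -1)
k(f) = -6 + 2*f (k(f) = -4 + 2*(f - 1) = -4 + 2*(-1 + f) = -4 + (-2 + 2*f) = -6 + 2*f)
r(s, P) = 3 - s/P
Z = 31/10 (Z = 3 - 1*1/(-6 + 2*(-2)) = 3 - 1*1/(-6 - 4) = 3 - 1*1/(-10) = 3 - 1*1*(-⅒) = 3 + ⅒ = 31/10 ≈ 3.1000)
n(Q) = Q*(-2 + 2*Q) (n(Q) = (2*(-1 + Q))*Q = (-2 + 2*Q)*Q = Q*(-2 + 2*Q))
n(Z)⁴ = (2*(31/10)*(-1 + 31/10))⁴ = (2*(31/10)*(21/10))⁴ = (651/50)⁴ = 179607287601/6250000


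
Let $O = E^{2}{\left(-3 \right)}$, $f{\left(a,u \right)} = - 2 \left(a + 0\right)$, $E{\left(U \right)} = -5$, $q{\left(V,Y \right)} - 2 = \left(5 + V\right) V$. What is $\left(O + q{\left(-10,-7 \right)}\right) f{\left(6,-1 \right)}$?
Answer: $-924$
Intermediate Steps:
$q{\left(V,Y \right)} = 2 + V \left(5 + V\right)$ ($q{\left(V,Y \right)} = 2 + \left(5 + V\right) V = 2 + V \left(5 + V\right)$)
$f{\left(a,u \right)} = - 2 a$
$O = 25$ ($O = \left(-5\right)^{2} = 25$)
$\left(O + q{\left(-10,-7 \right)}\right) f{\left(6,-1 \right)} = \left(25 + \left(2 + \left(-10\right)^{2} + 5 \left(-10\right)\right)\right) \left(\left(-2\right) 6\right) = \left(25 + \left(2 + 100 - 50\right)\right) \left(-12\right) = \left(25 + 52\right) \left(-12\right) = 77 \left(-12\right) = -924$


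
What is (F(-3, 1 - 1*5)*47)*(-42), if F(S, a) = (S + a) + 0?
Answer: 13818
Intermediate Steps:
F(S, a) = S + a
(F(-3, 1 - 1*5)*47)*(-42) = ((-3 + (1 - 1*5))*47)*(-42) = ((-3 + (1 - 5))*47)*(-42) = ((-3 - 4)*47)*(-42) = -7*47*(-42) = -329*(-42) = 13818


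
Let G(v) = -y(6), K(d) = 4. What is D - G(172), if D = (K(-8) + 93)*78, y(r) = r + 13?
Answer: 7585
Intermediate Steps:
y(r) = 13 + r
D = 7566 (D = (4 + 93)*78 = 97*78 = 7566)
G(v) = -19 (G(v) = -(13 + 6) = -1*19 = -19)
D - G(172) = 7566 - 1*(-19) = 7566 + 19 = 7585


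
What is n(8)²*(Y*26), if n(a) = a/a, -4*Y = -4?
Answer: 26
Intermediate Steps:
Y = 1 (Y = -¼*(-4) = 1)
n(a) = 1
n(8)²*(Y*26) = 1²*(1*26) = 1*26 = 26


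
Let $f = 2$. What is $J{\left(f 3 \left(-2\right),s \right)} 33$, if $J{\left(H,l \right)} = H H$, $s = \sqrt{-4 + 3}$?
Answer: $4752$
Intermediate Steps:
$s = i$ ($s = \sqrt{-1} = i \approx 1.0 i$)
$J{\left(H,l \right)} = H^{2}$
$J{\left(f 3 \left(-2\right),s \right)} 33 = \left(2 \cdot 3 \left(-2\right)\right)^{2} \cdot 33 = \left(6 \left(-2\right)\right)^{2} \cdot 33 = \left(-12\right)^{2} \cdot 33 = 144 \cdot 33 = 4752$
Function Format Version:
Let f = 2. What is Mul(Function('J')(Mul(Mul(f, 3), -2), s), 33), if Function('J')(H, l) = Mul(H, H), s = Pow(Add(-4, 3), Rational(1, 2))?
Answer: 4752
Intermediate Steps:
s = I (s = Pow(-1, Rational(1, 2)) = I ≈ Mul(1.0000, I))
Function('J')(H, l) = Pow(H, 2)
Mul(Function('J')(Mul(Mul(f, 3), -2), s), 33) = Mul(Pow(Mul(Mul(2, 3), -2), 2), 33) = Mul(Pow(Mul(6, -2), 2), 33) = Mul(Pow(-12, 2), 33) = Mul(144, 33) = 4752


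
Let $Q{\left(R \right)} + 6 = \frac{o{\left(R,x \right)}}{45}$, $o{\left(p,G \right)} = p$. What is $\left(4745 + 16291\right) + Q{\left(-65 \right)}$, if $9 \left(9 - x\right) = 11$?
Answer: $\frac{189257}{9} \approx 21029.0$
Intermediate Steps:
$x = \frac{70}{9}$ ($x = 9 - \frac{11}{9} = \frac{70}{9} \approx 7.7778$)
$Q{\left(R \right)} = -6 + \frac{R}{45}$
$\left(4745 + 16291\right) + Q{\left(-65 \right)} = \left(4745 + 16291\right) + \left(-6 + \frac{1}{45} \left(-65\right)\right) = 21036 - \frac{67}{9} = \frac{189257}{9}$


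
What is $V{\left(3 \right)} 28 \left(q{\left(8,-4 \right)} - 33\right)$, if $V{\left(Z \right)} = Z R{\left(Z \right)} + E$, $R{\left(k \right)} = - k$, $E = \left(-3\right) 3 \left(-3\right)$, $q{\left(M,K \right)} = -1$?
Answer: $-17136$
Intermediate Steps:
$E = 27$ ($E = \left(-9\right) \left(-3\right) = 27$)
$V{\left(Z \right)} = 27 - Z^{2}$ ($V{\left(Z \right)} = Z \left(- Z\right) + 27 = - Z^{2} + 27 = 27 - Z^{2}$)
$V{\left(3 \right)} 28 \left(q{\left(8,-4 \right)} - 33\right) = \left(27 - 3^{2}\right) 28 \left(-1 - 33\right) = \left(27 - 9\right) 28 \left(-34\right) = 18 \cdot 28 \left(-34\right) = 504 \left(-34\right) = -17136$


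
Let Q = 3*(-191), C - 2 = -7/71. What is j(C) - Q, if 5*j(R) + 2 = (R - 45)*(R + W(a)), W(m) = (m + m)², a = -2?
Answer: 10543123/25205 ≈ 418.29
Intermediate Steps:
C = 135/71 (C = 2 - 7/71 = 135/71 ≈ 1.9014)
W(m) = 4*m² (W(m) = (2*m)² = 4*m²)
Q = -573
j(R) = -⅖ + (-45 + R)*(16 + R)/5 (j(R) = -⅖ + ((R - 45)*(R + 4*(-2)²))/5 = -⅖ + ((-45 + R)*(R + 4*4))/5 = -⅖ + ((-45 + R)*(R + 16))/5 = -⅖ + ((-45 + R)*(16 + R))/5 = -⅖ + (-45 + R)*(16 + R)/5)
j(C) - Q = (-722/5 - 29/5*135/71 + (135/71)²/5) - 1*(-573) = (-722/5 - 783/71 + (⅕)*(18225/5041)) + 573 = (-722/5 - 783/71 + 3645/5041) + 573 = -3899342/25205 + 573 = 10543123/25205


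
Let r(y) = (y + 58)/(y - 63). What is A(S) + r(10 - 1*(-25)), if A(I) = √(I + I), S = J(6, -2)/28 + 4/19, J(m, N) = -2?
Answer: -93/28 + √4921/133 ≈ -2.7940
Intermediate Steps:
S = 37/266 (S = -2/28 + 4/19 = -2*1/28 + 4*(1/19) = -1/14 + 4/19 = 37/266 ≈ 0.13910)
r(y) = (58 + y)/(-63 + y)
A(I) = √2*√I (A(I) = √(2*I) = √2*√I)
A(S) + r(10 - 1*(-25)) = √2*√(37/266) + (58 + (10 - 1*(-25)))/(-63 + (10 - 1*(-25))) = √2*(√9842/266) + (58 + (10 + 25))/(-63 + (10 + 25)) = √4921/133 + (58 + 35)/(-63 + 35) = √4921/133 + 93/(-28) = √4921/133 - 1/28*93 = √4921/133 - 93/28 = -93/28 + √4921/133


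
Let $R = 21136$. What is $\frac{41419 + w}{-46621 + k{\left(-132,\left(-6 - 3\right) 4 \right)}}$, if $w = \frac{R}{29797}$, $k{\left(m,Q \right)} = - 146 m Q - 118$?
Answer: $- \frac{1234183079}{22065602207} \approx -0.055932$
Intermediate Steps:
$k{\left(m,Q \right)} = -118 - 146 Q m$ ($k{\left(m,Q \right)} = - 146 Q m - 118 = -118 - 146 Q m$)
$w = \frac{21136}{29797} \approx 0.70933$
$\frac{41419 + w}{-46621 + k{\left(-132,\left(-6 - 3\right) 4 \right)}} = \frac{41419 + \frac{21136}{29797}}{-46621 - \left(118 + 146 \left(-6 - 3\right) 4 \left(-132\right)\right)} = \frac{1234183079}{29797 \left(-46621 - \left(118 + 146 \left(\left(-9\right) 4\right) \left(-132\right)\right)\right)} = \frac{1234183079}{29797 \left(-46621 - \left(118 - -693792\right)\right)} = \frac{1234183079}{29797 \left(-46621 - 693910\right)} = \frac{1234183079}{29797 \left(-740531\right)} = \frac{1234183079}{29797} \left(- \frac{1}{740531}\right) = - \frac{1234183079}{22065602207}$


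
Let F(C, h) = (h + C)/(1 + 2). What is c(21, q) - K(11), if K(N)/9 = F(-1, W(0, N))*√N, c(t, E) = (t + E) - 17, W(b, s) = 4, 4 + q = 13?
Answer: 13 - 9*√11 ≈ -16.850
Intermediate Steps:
q = 9 (q = -4 + 13 = 9)
F(C, h) = C/3 + h/3 (F(C, h) = (C + h)/3 = (C + h)*(⅓) = C/3 + h/3)
c(t, E) = -17 + E + t (c(t, E) = (E + t) - 17 = -17 + E + t)
K(N) = 9*√N (K(N) = 9*(((⅓)*(-1) + (⅓)*4)*√N) = 9*((-⅓ + 4/3)*√N) = 9*(1*√N) = 9*√N)
c(21, q) - K(11) = (-17 + 9 + 21) - 9*√11 = 13 - 9*√11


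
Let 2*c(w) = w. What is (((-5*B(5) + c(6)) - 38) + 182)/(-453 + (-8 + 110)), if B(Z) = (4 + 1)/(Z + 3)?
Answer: -1151/2808 ≈ -0.40990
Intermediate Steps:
c(w) = w/2
B(Z) = 5/(3 + Z)
(((-5*B(5) + c(6)) - 38) + 182)/(-453 + (-8 + 110)) = (((-25/(3 + 5) + (1/2)*6) - 38) + 182)/(-453 + (-8 + 110)) = (((-25/8 + 3) - 38) + 182)/(-453 + 102) = (((-25/8 + 3) - 38) + 182)/(-351) = (((-5*5/8 + 3) - 38) + 182)*(-1/351) = (((-25/8 + 3) - 38) + 182)*(-1/351) = ((-1/8 - 38) + 182)*(-1/351) = (-305/8 + 182)*(-1/351) = (1151/8)*(-1/351) = -1151/2808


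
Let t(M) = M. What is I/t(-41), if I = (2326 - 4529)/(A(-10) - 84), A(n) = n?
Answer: -2203/3854 ≈ -0.57161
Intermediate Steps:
I = 2203/94 (I = (2326 - 4529)/(-10 - 84) = -2203/(-94) = -2203*(-1/94) = 2203/94 ≈ 23.436)
I/t(-41) = (2203/94)/(-41) = (2203/94)*(-1/41) = -2203/3854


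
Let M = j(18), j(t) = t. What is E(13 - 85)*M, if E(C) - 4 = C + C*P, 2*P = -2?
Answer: 72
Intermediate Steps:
P = -1 (P = (1/2)*(-2) = -1)
E(C) = 4 (E(C) = 4 + (C + C*(-1)) = 4 + (C - C) = 4 + 0 = 4)
M = 18
E(13 - 85)*M = 4*18 = 72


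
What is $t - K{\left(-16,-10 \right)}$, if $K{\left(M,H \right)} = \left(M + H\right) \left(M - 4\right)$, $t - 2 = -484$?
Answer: $-1002$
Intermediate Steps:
$t = -482$ ($t = 2 - 484 = -482$)
$K{\left(M,H \right)} = \left(-4 + M\right) \left(H + M\right)$ ($K{\left(M,H \right)} = \left(H + M\right) \left(-4 + M\right) = \left(-4 + M\right) \left(H + M\right)$)
$t - K{\left(-16,-10 \right)} = -482 - \left(\left(-16\right)^{2} - -40 - -64 - -160\right) = -482 - \left(256 + 40 + 64 + 160\right) = -482 - 520 = -1002$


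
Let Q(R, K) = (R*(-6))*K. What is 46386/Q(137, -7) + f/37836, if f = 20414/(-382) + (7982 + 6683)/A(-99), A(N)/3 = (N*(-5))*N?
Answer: 410610141200113/50943507574113 ≈ 8.0601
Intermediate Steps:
A(N) = -15*N² (A(N) = 3*((N*(-5))*N) = 3*((-5*N)*N) = 3*(-5*N²) = -15*N²)
Q(R, K) = -6*K*R (Q(R, K) = (-6*R)*K = -6*K*R)
f = -300676624/5615973 (f = 20414/(-382) + (7982 + 6683)/((-15*(-99)²)) = 20414*(-1/382) + 14665/((-15*9801)) = -10207/191 + 14665/(-147015) = -10207/191 + 14665*(-1/147015) = -10207/191 - 2933/29403 = -300676624/5615973 ≈ -53.540)
46386/Q(137, -7) + f/37836 = 46386/((-6*(-7)*137)) - 300676624/5615973/37836 = 46386/5754 - 300676624/5615973*1/37836 = 46386*(1/5754) - 75169156/53121488607 = 7731/959 - 75169156/53121488607 = 410610141200113/50943507574113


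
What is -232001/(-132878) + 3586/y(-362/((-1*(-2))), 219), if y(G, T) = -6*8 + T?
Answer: 516172679/22722138 ≈ 22.717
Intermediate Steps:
y(G, T) = -48 + T
-232001/(-132878) + 3586/y(-362/((-1*(-2))), 219) = -232001/(-132878) + 3586/(-48 + 219) = -232001*(-1/132878) + 3586/171 = 232001/132878 + 3586*(1/171) = 232001/132878 + 3586/171 = 516172679/22722138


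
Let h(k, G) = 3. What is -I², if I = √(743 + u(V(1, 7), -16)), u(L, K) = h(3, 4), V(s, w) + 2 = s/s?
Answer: -746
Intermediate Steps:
V(s, w) = -1 (V(s, w) = -2 + s/s = -2 + 1 = -1)
u(L, K) = 3
I = √746 (I = √(743 + 3) = √746 ≈ 27.313)
-I² = -(√746)² = -1*746 = -746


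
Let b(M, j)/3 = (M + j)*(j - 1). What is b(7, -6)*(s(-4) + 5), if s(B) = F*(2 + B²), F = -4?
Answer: 1407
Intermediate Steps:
s(B) = -8 - 4*B² (s(B) = -4*(2 + B²) = -8 - 4*B²)
b(M, j) = 3*(-1 + j)*(M + j) (b(M, j) = 3*((M + j)*(j - 1)) = 3*((M + j)*(-1 + j)) = 3*((-1 + j)*(M + j)) = 3*(-1 + j)*(M + j))
b(7, -6)*(s(-4) + 5) = (-3*7 - 3*(-6) + 3*(-6)² + 3*7*(-6))*((-8 - 4*(-4)²) + 5) = (-21 + 18 + 3*36 - 126)*((-8 - 4*16) + 5) = (-21 + 18 + 108 - 126)*((-8 - 64) + 5) = -21*(-72 + 5) = -21*(-67) = 1407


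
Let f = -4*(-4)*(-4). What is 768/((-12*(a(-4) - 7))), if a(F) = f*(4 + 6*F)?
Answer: -64/1273 ≈ -0.050275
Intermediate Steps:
f = -64 (f = 16*(-4) = -64)
a(F) = -256 - 384*F (a(F) = -64*(4 + 6*F) = -256 - 384*F)
768/((-12*(a(-4) - 7))) = 768/((-12*((-256 - 384*(-4)) - 7))) = 768/((-12*((-256 + 1536) - 7))) = 768/((-12*(1280 - 7))) = 768/((-12*1273)) = 768/(-15276) = 768*(-1/15276) = -64/1273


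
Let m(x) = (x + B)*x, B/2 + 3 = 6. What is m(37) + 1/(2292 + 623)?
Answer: 4637766/2915 ≈ 1591.0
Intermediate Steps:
B = 6 (B = -6 + 2*6 = -6 + 12 = 6)
m(x) = x*(6 + x) (m(x) = (x + 6)*x = (6 + x)*x = x*(6 + x))
m(37) + 1/(2292 + 623) = 37*(6 + 37) + 1/(2292 + 623) = 37*43 + 1/2915 = 1591 + 1/2915 = 4637766/2915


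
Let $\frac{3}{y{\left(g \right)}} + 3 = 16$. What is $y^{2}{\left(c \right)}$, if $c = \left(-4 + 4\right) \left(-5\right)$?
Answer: $\frac{9}{169} \approx 0.053254$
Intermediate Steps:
$c = 0$ ($c = 0 \left(-5\right) = 0$)
$y{\left(g \right)} = \frac{3}{13}$ ($y{\left(g \right)} = \frac{3}{-3 + 16} = \frac{3}{13}$)
$y^{2}{\left(c \right)} = \left(\frac{3}{13}\right)^{2} = \frac{9}{169}$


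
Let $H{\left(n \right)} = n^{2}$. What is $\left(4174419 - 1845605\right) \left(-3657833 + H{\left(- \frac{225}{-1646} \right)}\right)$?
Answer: $- \frac{11539535852492484421}{1354658} \approx -8.5184 \cdot 10^{12}$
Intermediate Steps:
$\left(4174419 - 1845605\right) \left(-3657833 + H{\left(- \frac{225}{-1646} \right)}\right) = \left(4174419 - 1845605\right) \left(-3657833 + \left(- \frac{225}{-1646}\right)^{2}\right) = 2328814 \left(-3657833 + \left(\left(-225\right) \left(- \frac{1}{1646}\right)\right)^{2}\right) = 2328814 \left(-3657833 + \left(\frac{225}{1646}\right)^{2}\right) = 2328814 \left(-3657833 + \frac{50625}{2709316}\right) = 2328814 \left(- \frac{9910225421603}{2709316}\right) = - \frac{11539535852492484421}{1354658}$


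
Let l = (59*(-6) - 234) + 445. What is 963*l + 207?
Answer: -137502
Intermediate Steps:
l = -143 (l = (-354 - 234) + 445 = -588 + 445 = -143)
963*l + 207 = 963*(-143) + 207 = -137709 + 207 = -137502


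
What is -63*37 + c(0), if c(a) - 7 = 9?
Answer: -2315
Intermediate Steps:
c(a) = 16 (c(a) = 7 + 9 = 16)
-63*37 + c(0) = -63*37 + 16 = -2331 + 16 = -2315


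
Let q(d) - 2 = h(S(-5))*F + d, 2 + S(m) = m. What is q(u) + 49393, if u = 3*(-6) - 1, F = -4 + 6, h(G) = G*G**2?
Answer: 48690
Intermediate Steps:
S(m) = -2 + m
h(G) = G**3
F = 2
u = -19 (u = -18 - 1 = -19)
q(d) = -684 + d (q(d) = 2 + ((-2 - 5)**3*2 + d) = 2 + ((-7)**3*2 + d) = 2 + (-343*2 + d) = 2 + (-686 + d) = -684 + d)
q(u) + 49393 = (-684 - 19) + 49393 = -703 + 49393 = 48690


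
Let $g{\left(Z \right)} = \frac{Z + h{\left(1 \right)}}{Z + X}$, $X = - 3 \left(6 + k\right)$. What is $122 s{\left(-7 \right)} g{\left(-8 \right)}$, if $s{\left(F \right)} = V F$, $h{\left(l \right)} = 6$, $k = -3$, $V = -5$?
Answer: $\frac{8540}{17} \approx 502.35$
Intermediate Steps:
$s{\left(F \right)} = - 5 F$
$X = -9$ ($X = - 3 \left(6 - 3\right) = \left(-3\right) 3 = -9$)
$g{\left(Z \right)} = \frac{6 + Z}{-9 + Z}$ ($g{\left(Z \right)} = \frac{Z + 6}{Z - 9} = \frac{6 + Z}{-9 + Z}$)
$122 s{\left(-7 \right)} g{\left(-8 \right)} = 122 \left(\left(-5\right) \left(-7\right)\right) \frac{6 - 8}{-9 - 8} = 122 \cdot 35 \frac{1}{-17} \left(-2\right) = 4270 \left(\left(- \frac{1}{17}\right) \left(-2\right)\right) = 4270 \cdot \frac{2}{17} = \frac{8540}{17}$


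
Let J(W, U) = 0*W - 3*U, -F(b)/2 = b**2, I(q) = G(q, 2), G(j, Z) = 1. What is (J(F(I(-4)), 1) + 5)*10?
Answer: 20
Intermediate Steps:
I(q) = 1
F(b) = -2*b**2
J(W, U) = -3*U (J(W, U) = 0 - 3*U = -3*U)
(J(F(I(-4)), 1) + 5)*10 = (-3*1 + 5)*10 = (-3 + 5)*10 = 2*10 = 20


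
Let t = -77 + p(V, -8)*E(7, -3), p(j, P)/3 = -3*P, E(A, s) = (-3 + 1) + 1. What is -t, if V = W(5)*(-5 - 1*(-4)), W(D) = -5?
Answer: 149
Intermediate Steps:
E(A, s) = -1 (E(A, s) = -2 + 1 = -1)
V = 5 (V = -5*(-5 - 1*(-4)) = -5*(-5 + 4) = -5*(-1) = 5)
p(j, P) = -9*P (p(j, P) = 3*(-3*P) = -9*P)
t = -149 (t = -77 - 9*(-8)*(-1) = -77 + 72*(-1) = -77 - 72 = -149)
-t = -1*(-149) = 149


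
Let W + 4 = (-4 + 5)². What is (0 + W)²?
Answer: 9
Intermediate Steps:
W = -3 (W = -4 + (-4 + 5)² = -4 + 1² = -4 + 1 = -3)
(0 + W)² = (0 - 3)² = (-3)² = 9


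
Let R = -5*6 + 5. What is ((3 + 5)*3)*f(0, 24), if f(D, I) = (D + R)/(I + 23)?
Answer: -600/47 ≈ -12.766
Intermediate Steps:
R = -25 (R = -30 + 5 = -25)
f(D, I) = (-25 + D)/(23 + I) (f(D, I) = (D - 25)/(I + 23) = (-25 + D)/(23 + I))
((3 + 5)*3)*f(0, 24) = ((3 + 5)*3)*((-25 + 0)/(23 + 24)) = (8*3)*(-25/47) = 24*((1/47)*(-25)) = 24*(-25/47) = -600/47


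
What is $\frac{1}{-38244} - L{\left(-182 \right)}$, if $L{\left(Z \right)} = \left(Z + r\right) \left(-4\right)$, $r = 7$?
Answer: $- \frac{26770801}{38244} \approx -700.0$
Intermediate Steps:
$L{\left(Z \right)} = -28 - 4 Z$ ($L{\left(Z \right)} = \left(Z + 7\right) \left(-4\right) = \left(7 + Z\right) \left(-4\right) = -28 - 4 Z$)
$\frac{1}{-38244} - L{\left(-182 \right)} = \frac{1}{-38244} - \left(-28 - -728\right) = - \frac{1}{38244} - \left(-28 + 728\right) = - \frac{1}{38244} - 700 = - \frac{26770801}{38244}$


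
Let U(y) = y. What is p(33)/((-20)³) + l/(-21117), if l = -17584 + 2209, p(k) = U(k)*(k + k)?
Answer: 12834529/28156000 ≈ 0.45584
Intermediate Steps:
p(k) = 2*k² (p(k) = k*(k + k) = k*(2*k) = 2*k²)
l = -15375
p(33)/((-20)³) + l/(-21117) = (2*33²)/((-20)³) - 15375/(-21117) = (2*1089)/(-8000) - 15375*(-1/21117) = 2178*(-1/8000) + 5125/7039 = -1089/4000 + 5125/7039 = 12834529/28156000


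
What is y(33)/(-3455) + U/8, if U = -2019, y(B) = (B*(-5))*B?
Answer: -1386417/5528 ≈ -250.80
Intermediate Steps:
y(B) = -5*B² (y(B) = (-5*B)*B = -5*B²)
y(33)/(-3455) + U/8 = -5*33²/(-3455) - 2019/8 = -5*1089*(-1/3455) - 2019*⅛ = -5445*(-1/3455) - 2019/8 = 1089/691 - 2019/8 = -1386417/5528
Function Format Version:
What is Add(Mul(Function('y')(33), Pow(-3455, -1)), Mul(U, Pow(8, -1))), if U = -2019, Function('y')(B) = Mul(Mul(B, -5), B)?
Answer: Rational(-1386417, 5528) ≈ -250.80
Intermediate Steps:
Function('y')(B) = Mul(-5, Pow(B, 2)) (Function('y')(B) = Mul(Mul(-5, B), B) = Mul(-5, Pow(B, 2)))
Add(Mul(Function('y')(33), Pow(-3455, -1)), Mul(U, Pow(8, -1))) = Add(Mul(Mul(-5, Pow(33, 2)), Pow(-3455, -1)), Mul(-2019, Pow(8, -1))) = Add(Mul(Mul(-5, 1089), Rational(-1, 3455)), Mul(-2019, Rational(1, 8))) = Add(Mul(-5445, Rational(-1, 3455)), Rational(-2019, 8)) = Add(Rational(1089, 691), Rational(-2019, 8)) = Rational(-1386417, 5528)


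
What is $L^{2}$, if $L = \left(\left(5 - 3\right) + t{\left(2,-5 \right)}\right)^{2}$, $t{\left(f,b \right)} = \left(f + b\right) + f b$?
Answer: $14641$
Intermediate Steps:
$t{\left(f,b \right)} = b + f + b f$ ($t{\left(f,b \right)} = \left(b + f\right) + b f = b + f + b f$)
$L = 121$ ($L = \left(\left(5 - 3\right) - 13\right)^{2} = \left(2 - 13\right)^{2} = \left(-11\right)^{2} = 121$)
$L^{2} = 121^{2} = 14641$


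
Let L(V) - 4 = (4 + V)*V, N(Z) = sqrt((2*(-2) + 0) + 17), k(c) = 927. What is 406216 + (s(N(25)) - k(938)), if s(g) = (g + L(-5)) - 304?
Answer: 404994 + sqrt(13) ≈ 4.0500e+5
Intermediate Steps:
N(Z) = sqrt(13) (N(Z) = sqrt((-4 + 0) + 17) = sqrt(-4 + 17) = sqrt(13))
L(V) = 4 + V*(4 + V) (L(V) = 4 + (4 + V)*V = 4 + V*(4 + V))
s(g) = -295 + g (s(g) = (g + (4 + (-5)**2 + 4*(-5))) - 304 = (g + (4 + 25 - 20)) - 304 = (g + 9) - 304 = (9 + g) - 304 = -295 + g)
406216 + (s(N(25)) - k(938)) = 406216 + ((-295 + sqrt(13)) - 1*927) = 406216 + ((-295 + sqrt(13)) - 927) = 406216 + (-1222 + sqrt(13)) = 404994 + sqrt(13)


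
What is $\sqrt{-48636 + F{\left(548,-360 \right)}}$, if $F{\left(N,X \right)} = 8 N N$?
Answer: $2 \sqrt{588449} \approx 1534.2$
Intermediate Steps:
$F{\left(N,X \right)} = 8 N^{2}$
$\sqrt{-48636 + F{\left(548,-360 \right)}} = \sqrt{-48636 + 8 \cdot 548^{2}} = \sqrt{-48636 + 8 \cdot 300304} = \sqrt{-48636 + 2402432} = \sqrt{2353796} = 2 \sqrt{588449}$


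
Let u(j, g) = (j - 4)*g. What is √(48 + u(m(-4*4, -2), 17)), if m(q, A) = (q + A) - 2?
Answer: 6*I*√10 ≈ 18.974*I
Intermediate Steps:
m(q, A) = -2 + A + q (m(q, A) = (A + q) - 2 = -2 + A + q)
u(j, g) = g*(-4 + j) (u(j, g) = (-4 + j)*g = g*(-4 + j))
√(48 + u(m(-4*4, -2), 17)) = √(48 + 17*(-4 + (-2 - 2 - 4*4))) = √(48 + 17*(-4 + (-2 - 2 - 16))) = √(48 + 17*(-4 - 20)) = √(48 + 17*(-24)) = √(48 - 408) = √(-360) = 6*I*√10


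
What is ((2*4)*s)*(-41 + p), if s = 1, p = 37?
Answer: -32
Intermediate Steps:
((2*4)*s)*(-41 + p) = ((2*4)*1)*(-41 + 37) = (8*1)*(-4) = 8*(-4) = -32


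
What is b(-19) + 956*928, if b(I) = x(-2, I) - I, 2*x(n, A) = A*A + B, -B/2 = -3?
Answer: 1774741/2 ≈ 8.8737e+5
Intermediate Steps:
B = 6 (B = -2*(-3) = 6)
x(n, A) = 3 + A**2/2 (x(n, A) = (A*A + 6)/2 = (A**2 + 6)/2 = (6 + A**2)/2 = 3 + A**2/2)
b(I) = 3 + I**2/2 - I (b(I) = (3 + I**2/2) - I = 3 + I**2/2 - I)
b(-19) + 956*928 = (3 + (1/2)*(-19)**2 - 1*(-19)) + 956*928 = (3 + (1/2)*361 + 19) + 887168 = (3 + 361/2 + 19) + 887168 = 405/2 + 887168 = 1774741/2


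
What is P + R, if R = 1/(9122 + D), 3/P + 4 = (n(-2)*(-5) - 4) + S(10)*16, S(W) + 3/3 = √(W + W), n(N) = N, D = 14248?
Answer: 123308/14384235 + 24*√5/1231 ≈ 0.052168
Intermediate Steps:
S(W) = -1 + √2*√W (S(W) = -1 + √(W + W) = -1 + √(2*W) = -1 + √2*√W)
P = 3/(-14 + 32*√5) (P = 3/(-4 + ((-2*(-5) - 4) + (-1 + √2*√10)*16)) = 3/(-4 + ((10 - 4) + (-1 + 2*√5)*16)) = 3/(-4 + (6 + (-16 + 32*√5))) = 3/(-4 + (-10 + 32*√5)) = 3/(-14 + 32*√5) ≈ 0.052125)
R = 1/23370 (R = 1/(9122 + 14248) = 1/23370 ≈ 4.2790e-5)
P + R = (21/2462 + 24*√5/1231) + 1/23370 = 123308/14384235 + 24*√5/1231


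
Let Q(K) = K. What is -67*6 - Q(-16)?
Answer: -386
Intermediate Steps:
-67*6 - Q(-16) = -67*6 - 1*(-16) = -402 + 16 = -386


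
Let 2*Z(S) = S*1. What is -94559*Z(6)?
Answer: -283677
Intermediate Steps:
Z(S) = S/2 (Z(S) = (S*1)/2 = S/2)
-94559*Z(6) = -94559*6/2 = -94559*3 = -283677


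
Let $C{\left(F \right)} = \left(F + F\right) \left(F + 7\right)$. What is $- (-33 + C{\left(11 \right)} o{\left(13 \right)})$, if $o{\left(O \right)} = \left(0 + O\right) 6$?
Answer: $-30855$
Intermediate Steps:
$o{\left(O \right)} = 6 O$ ($o{\left(O \right)} = O 6 = 6 O$)
$C{\left(F \right)} = 2 F \left(7 + F\right)$
$- (-33 + C{\left(11 \right)} o{\left(13 \right)}) = - (-33 + 2 \cdot 11 \left(7 + 11\right) 6 \cdot 13) = - (-33 + 2 \cdot 11 \cdot 18 \cdot 78) = - (-33 + 396 \cdot 78) = - (-33 + 30888) = \left(-1\right) 30855 = -30855$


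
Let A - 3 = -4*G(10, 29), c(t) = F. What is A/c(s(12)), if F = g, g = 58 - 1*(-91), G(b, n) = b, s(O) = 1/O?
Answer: -37/149 ≈ -0.24832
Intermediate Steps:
g = 149 (g = 58 + 91 = 149)
F = 149
c(t) = 149
A = -37 (A = 3 - 4*10 = 3 - 40 = -37)
A/c(s(12)) = -37/149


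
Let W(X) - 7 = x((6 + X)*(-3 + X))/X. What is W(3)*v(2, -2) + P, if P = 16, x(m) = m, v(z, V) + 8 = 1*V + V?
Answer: -68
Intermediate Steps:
v(z, V) = -8 + 2*V (v(z, V) = -8 + (1*V + V) = -8 + (V + V) = -8 + 2*V)
W(X) = 7 + (-3 + X)*(6 + X)/X (W(X) = 7 + ((6 + X)*(-3 + X))/X = 7 + ((-3 + X)*(6 + X))/X = 7 + (-3 + X)*(6 + X)/X)
W(3)*v(2, -2) + P = (10 + 3 - 18/3)*(-8 + 2*(-2)) + 16 = (10 + 3 - 18*⅓)*(-8 - 4) + 16 = (10 + 3 - 6)*(-12) + 16 = 7*(-12) + 16 = -84 + 16 = -68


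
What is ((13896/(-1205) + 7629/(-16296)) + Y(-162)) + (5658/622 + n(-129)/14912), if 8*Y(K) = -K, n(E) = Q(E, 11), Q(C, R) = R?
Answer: 65823346268367/3794487314240 ≈ 17.347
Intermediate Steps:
n(E) = 11
Y(K) = -K/8 (Y(K) = (-K)/8 = -K/8)
((13896/(-1205) + 7629/(-16296)) + Y(-162)) + (5658/622 + n(-129)/14912) = ((13896/(-1205) + 7629/(-16296)) - 1/8*(-162)) + (5658/622 + 11/14912) = ((13896*(-1/1205) + 7629*(-1/16296)) + 81/4) + (5658*(1/622) + 11*(1/14912)) = ((-13896/1205 - 2543/5432) + 81/4) + (2829/311 + 11/14912) = (-78547387/6545560 + 81/4) + 42189469/4637632 = 54000203/6545560 + 42189469/4637632 = 65823346268367/3794487314240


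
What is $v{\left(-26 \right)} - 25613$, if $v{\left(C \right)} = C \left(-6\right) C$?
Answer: $-29669$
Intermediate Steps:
$v{\left(C \right)} = - 6 C^{2}$ ($v{\left(C \right)} = - 6 C C = - 6 C^{2}$)
$v{\left(-26 \right)} - 25613 = - 6 \left(-26\right)^{2} - 25613 = \left(-6\right) 676 - 25613 = -4056 - 25613 = -29669$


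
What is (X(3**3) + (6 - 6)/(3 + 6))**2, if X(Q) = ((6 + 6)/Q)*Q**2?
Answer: 104976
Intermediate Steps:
X(Q) = 12*Q (X(Q) = (12/Q)*Q**2 = 12*Q)
(X(3**3) + (6 - 6)/(3 + 6))**2 = (12*3**3 + (6 - 6)/(3 + 6))**2 = (12*27 + 0/9)**2 = (324 + 0*(1/9))**2 = (324 + 0)**2 = 324**2 = 104976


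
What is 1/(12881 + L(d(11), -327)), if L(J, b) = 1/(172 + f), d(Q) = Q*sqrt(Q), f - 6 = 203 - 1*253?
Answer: 128/1648769 ≈ 7.7634e-5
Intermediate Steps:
f = -44 (f = 6 + (203 - 1*253) = 6 + (203 - 253) = 6 - 50 = -44)
d(Q) = Q**(3/2)
L(J, b) = 1/128 (L(J, b) = 1/(172 - 44) = 1/128)
1/(12881 + L(d(11), -327)) = 1/(12881 + 1/128) = 1/(1648769/128) = 128/1648769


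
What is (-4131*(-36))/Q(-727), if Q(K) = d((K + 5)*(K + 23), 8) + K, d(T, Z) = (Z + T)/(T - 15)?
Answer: -75588327468/369006175 ≈ -204.84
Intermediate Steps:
d(T, Z) = (T + Z)/(-15 + T)
Q(K) = K + (8 + (5 + K)*(23 + K))/(-15 + (5 + K)*(23 + K)) (Q(K) = ((K + 5)*(K + 23) + 8)/(-15 + (K + 5)*(K + 23)) + K = ((5 + K)*(23 + K) + 8)/(-15 + (5 + K)*(23 + K)) + K = (8 + (5 + K)*(23 + K))/(-15 + (5 + K)*(23 + K)) + K = K + (8 + (5 + K)*(23 + K))/(-15 + (5 + K)*(23 + K)))
(-4131*(-36))/Q(-727) = (-4131*(-36))/(((123 + (-727)**3 + 29*(-727)**2 + 128*(-727))/(100 + (-727)**2 + 28*(-727)))) = 148716/(((123 - 384240583 + 29*528529 - 93056)/(100 + 528529 - 20356))) = 148716/(((123 - 384240583 + 15327341 - 93056)/508273)) = 148716/(((1/508273)*(-369006175))) = 148716/(-369006175/508273) = 148716*(-508273/369006175) = -75588327468/369006175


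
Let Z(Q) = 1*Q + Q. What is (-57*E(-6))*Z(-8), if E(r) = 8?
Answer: 7296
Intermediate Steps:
Z(Q) = 2*Q (Z(Q) = Q + Q = 2*Q)
(-57*E(-6))*Z(-8) = (-57*8)*(2*(-8)) = -456*(-16) = 7296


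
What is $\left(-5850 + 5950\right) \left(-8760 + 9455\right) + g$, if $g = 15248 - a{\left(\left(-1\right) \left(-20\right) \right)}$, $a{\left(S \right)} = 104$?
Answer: $84644$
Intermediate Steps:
$g = 15144$ ($g = 15248 - 104 = 15144$)
$\left(-5850 + 5950\right) \left(-8760 + 9455\right) + g = \left(-5850 + 5950\right) \left(-8760 + 9455\right) + 15144 = 100 \cdot 695 + 15144 = 69500 + 15144 = 84644$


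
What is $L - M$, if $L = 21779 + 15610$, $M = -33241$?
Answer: $70630$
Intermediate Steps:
$L = 37389$
$L - M = 37389 - -33241 = 37389 + 33241 = 70630$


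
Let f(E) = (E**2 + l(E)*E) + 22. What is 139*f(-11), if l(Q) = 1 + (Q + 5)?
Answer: 27522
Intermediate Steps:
l(Q) = 6 + Q (l(Q) = 1 + (5 + Q) = 6 + Q)
f(E) = 22 + E**2 + E*(6 + E) (f(E) = (E**2 + (6 + E)*E) + 22 = (E**2 + E*(6 + E)) + 22 = 22 + E**2 + E*(6 + E))
139*f(-11) = 139*(22 + (-11)**2 - 11*(6 - 11)) = 139*(22 + 121 - 11*(-5)) = 139*(22 + 121 + 55) = 139*198 = 27522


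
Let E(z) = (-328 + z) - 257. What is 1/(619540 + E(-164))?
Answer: 1/618791 ≈ 1.6161e-6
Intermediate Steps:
E(z) = -585 + z
1/(619540 + E(-164)) = 1/(619540 + (-585 - 164)) = 1/(619540 - 749) = 1/618791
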